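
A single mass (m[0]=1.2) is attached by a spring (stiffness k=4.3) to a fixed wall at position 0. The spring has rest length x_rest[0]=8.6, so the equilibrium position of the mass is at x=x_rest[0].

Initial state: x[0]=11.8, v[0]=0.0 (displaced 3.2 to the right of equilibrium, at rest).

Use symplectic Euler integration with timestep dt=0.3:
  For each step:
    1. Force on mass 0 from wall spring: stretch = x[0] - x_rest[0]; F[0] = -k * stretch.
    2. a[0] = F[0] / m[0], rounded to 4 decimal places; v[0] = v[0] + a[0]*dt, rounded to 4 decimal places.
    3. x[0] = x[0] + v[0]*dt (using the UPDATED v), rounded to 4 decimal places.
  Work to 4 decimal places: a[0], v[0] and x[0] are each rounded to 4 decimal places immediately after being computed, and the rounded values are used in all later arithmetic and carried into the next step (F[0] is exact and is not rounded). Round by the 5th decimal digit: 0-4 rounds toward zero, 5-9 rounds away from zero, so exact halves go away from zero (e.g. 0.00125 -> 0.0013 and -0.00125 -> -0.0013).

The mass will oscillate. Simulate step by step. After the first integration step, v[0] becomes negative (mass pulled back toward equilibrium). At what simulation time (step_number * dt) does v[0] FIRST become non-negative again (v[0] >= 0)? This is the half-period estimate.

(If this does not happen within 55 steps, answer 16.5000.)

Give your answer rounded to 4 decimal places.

Step 0: x=[11.8000] v=[0.0000]
Step 1: x=[10.7680] v=[-3.4400]
Step 2: x=[9.0368] v=[-5.7706]
Step 3: x=[7.1647] v=[-6.2402]
Step 4: x=[5.7555] v=[-4.6972]
Step 5: x=[5.2637] v=[-1.6394]
Step 6: x=[5.8478] v=[1.9471]
First v>=0 after going negative at step 6, time=1.8000

Answer: 1.8000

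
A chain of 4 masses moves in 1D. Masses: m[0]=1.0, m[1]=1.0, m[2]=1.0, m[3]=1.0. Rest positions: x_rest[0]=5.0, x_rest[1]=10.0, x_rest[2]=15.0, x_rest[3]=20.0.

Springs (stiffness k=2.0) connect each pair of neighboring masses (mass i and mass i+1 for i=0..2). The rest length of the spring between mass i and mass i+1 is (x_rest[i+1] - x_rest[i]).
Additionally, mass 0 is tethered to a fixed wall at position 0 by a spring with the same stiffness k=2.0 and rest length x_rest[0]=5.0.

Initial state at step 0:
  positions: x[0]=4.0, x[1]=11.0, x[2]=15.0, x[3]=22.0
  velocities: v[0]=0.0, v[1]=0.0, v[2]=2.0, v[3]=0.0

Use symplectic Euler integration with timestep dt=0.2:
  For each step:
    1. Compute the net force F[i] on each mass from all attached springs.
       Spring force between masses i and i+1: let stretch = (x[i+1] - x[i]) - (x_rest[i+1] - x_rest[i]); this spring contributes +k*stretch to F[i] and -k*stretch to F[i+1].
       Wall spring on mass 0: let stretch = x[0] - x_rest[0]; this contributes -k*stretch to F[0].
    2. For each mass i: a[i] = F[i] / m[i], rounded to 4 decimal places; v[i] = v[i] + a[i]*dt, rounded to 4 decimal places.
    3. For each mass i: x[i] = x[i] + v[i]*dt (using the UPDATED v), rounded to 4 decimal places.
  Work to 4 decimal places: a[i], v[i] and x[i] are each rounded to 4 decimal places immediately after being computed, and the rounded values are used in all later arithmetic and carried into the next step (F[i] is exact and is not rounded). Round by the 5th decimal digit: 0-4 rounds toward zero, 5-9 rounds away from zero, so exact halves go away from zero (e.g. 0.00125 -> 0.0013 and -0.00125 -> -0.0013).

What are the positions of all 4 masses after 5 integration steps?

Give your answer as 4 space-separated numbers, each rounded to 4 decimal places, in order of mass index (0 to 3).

Answer: 6.0213 9.9619 17.6583 21.0032

Derivation:
Step 0: x=[4.0000 11.0000 15.0000 22.0000] v=[0.0000 0.0000 2.0000 0.0000]
Step 1: x=[4.2400 10.7600 15.6400 21.8400] v=[1.2000 -1.2000 3.2000 -0.8000]
Step 2: x=[4.6624 10.3888 16.3856 21.5840] v=[2.1120 -1.8560 3.7280 -1.2800]
Step 3: x=[5.1699 10.0392 17.0673 21.3121] v=[2.5376 -1.7478 3.4086 -1.3594]
Step 4: x=[5.6534 9.8623 17.5264 21.1006] v=[2.4174 -0.8843 2.2953 -1.0573]
Step 5: x=[6.0213 9.9619 17.6583 21.0032] v=[1.8396 0.4978 0.6593 -0.4870]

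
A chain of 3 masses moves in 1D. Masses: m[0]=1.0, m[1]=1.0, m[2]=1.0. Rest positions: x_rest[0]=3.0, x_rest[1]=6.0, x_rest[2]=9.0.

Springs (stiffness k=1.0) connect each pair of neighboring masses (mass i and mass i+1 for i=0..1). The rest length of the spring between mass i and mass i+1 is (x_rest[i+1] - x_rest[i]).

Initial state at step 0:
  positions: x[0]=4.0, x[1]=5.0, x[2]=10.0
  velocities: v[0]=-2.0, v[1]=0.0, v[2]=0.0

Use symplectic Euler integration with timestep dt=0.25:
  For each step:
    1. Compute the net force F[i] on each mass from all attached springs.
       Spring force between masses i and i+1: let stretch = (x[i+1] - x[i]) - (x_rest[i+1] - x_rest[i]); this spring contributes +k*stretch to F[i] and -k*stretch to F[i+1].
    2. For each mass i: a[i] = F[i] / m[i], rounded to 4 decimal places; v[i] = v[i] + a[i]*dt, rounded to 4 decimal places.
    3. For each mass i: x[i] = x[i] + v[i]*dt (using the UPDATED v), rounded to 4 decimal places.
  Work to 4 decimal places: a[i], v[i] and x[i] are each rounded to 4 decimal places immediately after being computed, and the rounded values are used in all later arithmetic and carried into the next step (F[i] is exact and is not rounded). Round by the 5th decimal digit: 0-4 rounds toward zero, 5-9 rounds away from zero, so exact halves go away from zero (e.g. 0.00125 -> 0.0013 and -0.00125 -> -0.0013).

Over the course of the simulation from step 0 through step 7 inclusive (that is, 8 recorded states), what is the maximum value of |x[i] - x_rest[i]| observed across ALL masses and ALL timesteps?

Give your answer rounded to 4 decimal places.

Answer: 2.5183

Derivation:
Step 0: x=[4.0000 5.0000 10.0000] v=[-2.0000 0.0000 0.0000]
Step 1: x=[3.3750 5.2500 9.8750] v=[-2.5000 1.0000 -0.5000]
Step 2: x=[2.6797 5.6719 9.6484] v=[-2.7813 1.6875 -0.9063]
Step 3: x=[1.9839 6.1553 9.3608] v=[-2.7833 1.9336 -1.1504]
Step 4: x=[1.3613 6.5783 9.0604] v=[-2.4905 1.6921 -1.2018]
Step 5: x=[0.8772 6.8304 8.7923] v=[-1.9363 1.0084 -1.0723]
Step 6: x=[0.5777 6.8331 8.5891] v=[-1.1980 0.0106 -0.8128]
Step 7: x=[0.4817 6.5545 8.4637] v=[-0.3842 -1.1143 -0.5018]
Max displacement = 2.5183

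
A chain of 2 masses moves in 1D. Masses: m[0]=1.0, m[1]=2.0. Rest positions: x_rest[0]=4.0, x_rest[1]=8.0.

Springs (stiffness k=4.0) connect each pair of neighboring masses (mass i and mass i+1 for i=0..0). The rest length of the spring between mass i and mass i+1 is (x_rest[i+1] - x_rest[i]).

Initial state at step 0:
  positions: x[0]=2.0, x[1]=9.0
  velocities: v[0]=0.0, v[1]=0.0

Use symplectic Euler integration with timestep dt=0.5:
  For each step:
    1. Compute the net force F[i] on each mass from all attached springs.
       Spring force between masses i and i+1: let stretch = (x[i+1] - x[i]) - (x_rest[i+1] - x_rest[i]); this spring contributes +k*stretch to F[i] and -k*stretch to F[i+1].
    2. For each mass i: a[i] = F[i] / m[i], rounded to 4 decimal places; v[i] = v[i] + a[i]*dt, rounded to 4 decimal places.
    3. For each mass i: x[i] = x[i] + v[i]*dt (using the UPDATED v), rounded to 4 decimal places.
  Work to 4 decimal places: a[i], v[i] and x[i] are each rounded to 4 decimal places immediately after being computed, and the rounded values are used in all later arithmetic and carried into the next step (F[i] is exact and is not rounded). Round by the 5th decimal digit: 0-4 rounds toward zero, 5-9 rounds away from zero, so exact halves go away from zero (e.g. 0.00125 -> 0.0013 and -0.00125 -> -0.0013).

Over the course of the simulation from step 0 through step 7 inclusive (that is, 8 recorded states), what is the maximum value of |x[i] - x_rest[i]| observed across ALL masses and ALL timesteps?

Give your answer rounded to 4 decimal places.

Step 0: x=[2.0000 9.0000] v=[0.0000 0.0000]
Step 1: x=[5.0000 7.5000] v=[6.0000 -3.0000]
Step 2: x=[6.5000 6.7500] v=[3.0000 -1.5000]
Step 3: x=[4.2500 7.8750] v=[-4.5000 2.2500]
Step 4: x=[1.6250 9.1875] v=[-5.2500 2.6250]
Step 5: x=[2.5625 8.7188] v=[1.8750 -0.9375]
Step 6: x=[5.6563 7.1719] v=[6.1876 -3.0938]
Step 7: x=[6.2657 6.8672] v=[1.2188 -0.6094]
Max displacement = 2.5000

Answer: 2.5000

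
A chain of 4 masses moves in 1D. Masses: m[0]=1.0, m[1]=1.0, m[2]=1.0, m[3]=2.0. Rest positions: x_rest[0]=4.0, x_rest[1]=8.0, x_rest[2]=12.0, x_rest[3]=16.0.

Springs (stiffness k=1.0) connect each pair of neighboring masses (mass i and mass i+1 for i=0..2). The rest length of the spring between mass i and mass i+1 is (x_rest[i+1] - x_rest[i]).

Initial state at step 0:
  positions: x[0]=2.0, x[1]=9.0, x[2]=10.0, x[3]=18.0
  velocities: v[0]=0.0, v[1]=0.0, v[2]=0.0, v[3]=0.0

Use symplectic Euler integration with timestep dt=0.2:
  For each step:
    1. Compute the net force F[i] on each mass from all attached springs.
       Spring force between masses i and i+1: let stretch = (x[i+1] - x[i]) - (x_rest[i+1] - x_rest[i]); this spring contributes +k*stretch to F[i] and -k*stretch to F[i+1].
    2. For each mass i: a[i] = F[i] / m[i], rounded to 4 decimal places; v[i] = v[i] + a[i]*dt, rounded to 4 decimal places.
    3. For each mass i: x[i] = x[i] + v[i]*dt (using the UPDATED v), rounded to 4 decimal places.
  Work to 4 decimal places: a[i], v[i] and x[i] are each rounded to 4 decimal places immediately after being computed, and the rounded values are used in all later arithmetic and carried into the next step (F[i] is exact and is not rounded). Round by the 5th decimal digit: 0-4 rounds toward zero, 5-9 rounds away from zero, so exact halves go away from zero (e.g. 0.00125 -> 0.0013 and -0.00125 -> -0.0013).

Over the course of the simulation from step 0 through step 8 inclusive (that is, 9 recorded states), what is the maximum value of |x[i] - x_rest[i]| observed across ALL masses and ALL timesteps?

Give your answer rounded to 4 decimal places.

Answer: 2.5031

Derivation:
Step 0: x=[2.0000 9.0000 10.0000 18.0000] v=[0.0000 0.0000 0.0000 0.0000]
Step 1: x=[2.1200 8.7600 10.2800 17.9200] v=[0.6000 -1.2000 1.4000 -0.4000]
Step 2: x=[2.3456 8.3152 10.8048 17.7672] v=[1.1280 -2.2240 2.6240 -0.7640]
Step 3: x=[2.6500 7.7312 11.5085 17.5552] v=[1.5219 -2.9200 3.5186 -1.0602]
Step 4: x=[2.9976 7.0950 12.3030 17.3022] v=[1.7381 -3.1808 3.9725 -1.2649]
Step 5: x=[3.3491 6.5033 13.0891 17.0292] v=[1.7576 -2.9587 3.9307 -1.3648]
Step 6: x=[3.6668 6.0488 13.7694 16.7574] v=[1.5884 -2.2724 3.4016 -1.3588]
Step 7: x=[3.9198 5.8079 14.2604 16.5059] v=[1.2648 -1.2047 2.4551 -1.2576]
Step 8: x=[4.0883 5.8295 14.5031 16.2895] v=[0.8424 0.1082 1.2137 -1.0821]
Max displacement = 2.5031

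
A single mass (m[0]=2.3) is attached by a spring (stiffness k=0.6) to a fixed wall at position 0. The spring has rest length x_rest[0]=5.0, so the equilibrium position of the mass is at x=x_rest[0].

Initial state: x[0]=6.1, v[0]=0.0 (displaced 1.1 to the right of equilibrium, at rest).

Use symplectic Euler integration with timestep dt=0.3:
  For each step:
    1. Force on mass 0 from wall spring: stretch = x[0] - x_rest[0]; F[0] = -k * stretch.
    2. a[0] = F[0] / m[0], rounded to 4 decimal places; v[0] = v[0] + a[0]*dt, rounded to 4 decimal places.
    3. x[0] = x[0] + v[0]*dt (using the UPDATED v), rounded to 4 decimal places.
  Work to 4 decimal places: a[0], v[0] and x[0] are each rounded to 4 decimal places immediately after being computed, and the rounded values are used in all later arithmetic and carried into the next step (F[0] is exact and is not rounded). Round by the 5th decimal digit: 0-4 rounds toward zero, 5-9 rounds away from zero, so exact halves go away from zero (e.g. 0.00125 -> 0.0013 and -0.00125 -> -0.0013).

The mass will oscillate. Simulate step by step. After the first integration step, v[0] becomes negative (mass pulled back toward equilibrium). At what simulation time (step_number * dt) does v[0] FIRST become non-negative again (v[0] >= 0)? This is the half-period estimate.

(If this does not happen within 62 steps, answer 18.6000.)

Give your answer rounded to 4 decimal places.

Answer: 6.3000

Derivation:
Step 0: x=[6.1000] v=[0.0000]
Step 1: x=[6.0742] v=[-0.0861]
Step 2: x=[6.0231] v=[-0.1702]
Step 3: x=[5.9480] v=[-0.2503]
Step 4: x=[5.8507] v=[-0.3245]
Step 5: x=[5.7334] v=[-0.3911]
Step 6: x=[5.5989] v=[-0.4485]
Step 7: x=[5.4503] v=[-0.4954]
Step 8: x=[5.2911] v=[-0.5307]
Step 9: x=[5.1251] v=[-0.5535]
Step 10: x=[4.9561] v=[-0.5633]
Step 11: x=[4.7881] v=[-0.5599]
Step 12: x=[4.6251] v=[-0.5433]
Step 13: x=[4.4709] v=[-0.5140]
Step 14: x=[4.3291] v=[-0.4726]
Step 15: x=[4.2031] v=[-0.4201]
Step 16: x=[4.0958] v=[-0.3577]
Step 17: x=[4.0097] v=[-0.2869]
Step 18: x=[3.9469] v=[-0.2094]
Step 19: x=[3.9088] v=[-0.1270]
Step 20: x=[3.8963] v=[-0.0416]
Step 21: x=[3.9097] v=[0.0448]
First v>=0 after going negative at step 21, time=6.3000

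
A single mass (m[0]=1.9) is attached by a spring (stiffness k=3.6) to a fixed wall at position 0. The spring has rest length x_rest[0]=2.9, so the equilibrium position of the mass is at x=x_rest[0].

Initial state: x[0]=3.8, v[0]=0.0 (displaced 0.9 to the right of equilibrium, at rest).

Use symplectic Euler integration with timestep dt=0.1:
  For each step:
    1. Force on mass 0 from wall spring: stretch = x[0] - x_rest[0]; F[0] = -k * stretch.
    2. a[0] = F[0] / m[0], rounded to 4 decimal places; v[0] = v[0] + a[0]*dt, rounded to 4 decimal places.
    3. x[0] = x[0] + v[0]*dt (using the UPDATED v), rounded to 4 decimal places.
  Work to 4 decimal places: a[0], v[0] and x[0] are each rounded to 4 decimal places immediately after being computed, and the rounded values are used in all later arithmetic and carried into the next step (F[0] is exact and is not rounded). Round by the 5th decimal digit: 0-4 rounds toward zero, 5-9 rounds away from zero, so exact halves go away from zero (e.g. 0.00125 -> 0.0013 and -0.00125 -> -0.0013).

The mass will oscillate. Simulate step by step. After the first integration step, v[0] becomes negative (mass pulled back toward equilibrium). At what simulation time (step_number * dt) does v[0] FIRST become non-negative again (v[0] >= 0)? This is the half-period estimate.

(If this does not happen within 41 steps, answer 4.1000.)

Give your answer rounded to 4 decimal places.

Step 0: x=[3.8000] v=[0.0000]
Step 1: x=[3.7830] v=[-0.1705]
Step 2: x=[3.7492] v=[-0.3378]
Step 3: x=[3.6993] v=[-0.4987]
Step 4: x=[3.6343] v=[-0.6502]
Step 5: x=[3.5554] v=[-0.7893]
Step 6: x=[3.4641] v=[-0.9135]
Step 7: x=[3.3621] v=[-1.0204]
Step 8: x=[3.2513] v=[-1.1080]
Step 9: x=[3.1338] v=[-1.1746]
Step 10: x=[3.0119] v=[-1.2189]
Step 11: x=[2.8879] v=[-1.2401]
Step 12: x=[2.7641] v=[-1.2378]
Step 13: x=[2.6429] v=[-1.2121]
Step 14: x=[2.5266] v=[-1.1634]
Step 15: x=[2.4173] v=[-1.0927]
Step 16: x=[2.3172] v=[-1.0012]
Step 17: x=[2.2281] v=[-0.8908]
Step 18: x=[2.1518] v=[-0.7635]
Step 19: x=[2.0896] v=[-0.6217]
Step 20: x=[2.0428] v=[-0.4682]
Step 21: x=[2.0122] v=[-0.3058]
Step 22: x=[1.9984] v=[-0.1376]
Step 23: x=[2.0017] v=[0.0332]
First v>=0 after going negative at step 23, time=2.3000

Answer: 2.3000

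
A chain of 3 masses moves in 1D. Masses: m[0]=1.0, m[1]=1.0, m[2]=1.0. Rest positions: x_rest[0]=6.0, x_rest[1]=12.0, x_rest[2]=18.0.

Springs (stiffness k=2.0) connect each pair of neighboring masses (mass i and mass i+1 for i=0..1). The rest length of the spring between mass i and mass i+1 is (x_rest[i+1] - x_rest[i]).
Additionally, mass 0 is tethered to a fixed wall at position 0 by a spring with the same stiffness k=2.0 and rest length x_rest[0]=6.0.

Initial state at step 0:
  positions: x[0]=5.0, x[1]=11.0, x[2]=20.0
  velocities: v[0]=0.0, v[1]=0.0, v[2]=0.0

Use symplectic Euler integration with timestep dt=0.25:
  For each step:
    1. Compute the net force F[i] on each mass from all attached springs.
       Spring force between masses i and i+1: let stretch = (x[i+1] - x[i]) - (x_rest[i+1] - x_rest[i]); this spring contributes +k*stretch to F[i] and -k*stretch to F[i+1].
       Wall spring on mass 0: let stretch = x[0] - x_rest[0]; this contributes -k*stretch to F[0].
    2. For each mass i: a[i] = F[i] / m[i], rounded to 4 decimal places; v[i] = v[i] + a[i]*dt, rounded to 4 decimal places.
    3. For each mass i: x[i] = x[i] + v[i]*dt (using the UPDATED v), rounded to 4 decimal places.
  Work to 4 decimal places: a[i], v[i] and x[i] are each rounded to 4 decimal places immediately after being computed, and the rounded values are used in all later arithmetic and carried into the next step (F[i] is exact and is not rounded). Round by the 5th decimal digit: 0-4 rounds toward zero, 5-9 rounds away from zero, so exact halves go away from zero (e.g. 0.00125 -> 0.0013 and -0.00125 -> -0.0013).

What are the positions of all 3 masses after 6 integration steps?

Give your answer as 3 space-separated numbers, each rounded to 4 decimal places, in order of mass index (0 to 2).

Step 0: x=[5.0000 11.0000 20.0000] v=[0.0000 0.0000 0.0000]
Step 1: x=[5.1250 11.3750 19.6250] v=[0.5000 1.5000 -1.5000]
Step 2: x=[5.3906 12.0000 18.9688] v=[1.0625 2.5000 -2.6250]
Step 3: x=[5.8086 12.6699 18.1915] v=[1.6719 2.6797 -3.1094]
Step 4: x=[6.3582 13.1724 17.4740] v=[2.1983 2.0099 -2.8702]
Step 5: x=[6.9648 13.3608 16.9688] v=[2.4263 0.7536 -2.0210]
Step 6: x=[7.5003 13.2007 16.7626] v=[2.1419 -0.6404 -0.8250]

Answer: 7.5003 13.2007 16.7626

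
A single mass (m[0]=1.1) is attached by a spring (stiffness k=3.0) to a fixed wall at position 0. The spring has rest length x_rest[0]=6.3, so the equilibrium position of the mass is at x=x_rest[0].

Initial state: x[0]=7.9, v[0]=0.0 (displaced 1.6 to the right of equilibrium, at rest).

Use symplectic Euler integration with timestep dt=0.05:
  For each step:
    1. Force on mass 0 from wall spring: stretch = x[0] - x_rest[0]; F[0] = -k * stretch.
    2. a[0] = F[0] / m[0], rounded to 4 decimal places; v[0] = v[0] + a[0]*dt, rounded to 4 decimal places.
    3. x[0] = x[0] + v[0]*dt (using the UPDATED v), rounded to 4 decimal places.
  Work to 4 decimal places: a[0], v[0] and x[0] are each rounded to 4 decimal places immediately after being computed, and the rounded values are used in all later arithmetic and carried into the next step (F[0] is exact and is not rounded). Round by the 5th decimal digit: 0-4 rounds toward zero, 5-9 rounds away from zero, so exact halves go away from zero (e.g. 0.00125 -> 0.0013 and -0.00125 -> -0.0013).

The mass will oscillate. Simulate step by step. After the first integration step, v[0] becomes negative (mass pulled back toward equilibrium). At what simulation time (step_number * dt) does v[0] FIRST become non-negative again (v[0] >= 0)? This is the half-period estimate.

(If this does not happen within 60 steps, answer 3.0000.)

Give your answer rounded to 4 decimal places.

Answer: 1.9500

Derivation:
Step 0: x=[7.9000] v=[0.0000]
Step 1: x=[7.8891] v=[-0.2182]
Step 2: x=[7.8674] v=[-0.4349]
Step 3: x=[7.8350] v=[-0.6486]
Step 4: x=[7.7921] v=[-0.8579]
Step 5: x=[7.7390] v=[-1.0614]
Step 6: x=[7.6761] v=[-1.2576]
Step 7: x=[7.6038] v=[-1.4453]
Step 8: x=[7.5226] v=[-1.6231]
Step 9: x=[7.4331] v=[-1.7898]
Step 10: x=[7.3359] v=[-1.9443]
Step 11: x=[7.2316] v=[-2.0856]
Step 12: x=[7.1210] v=[-2.2126]
Step 13: x=[7.0048] v=[-2.3246]
Step 14: x=[6.8838] v=[-2.4207]
Step 15: x=[6.7588] v=[-2.5003]
Step 16: x=[6.6307] v=[-2.5629]
Step 17: x=[6.5003] v=[-2.6080]
Step 18: x=[6.3685] v=[-2.6353]
Step 19: x=[6.2363] v=[-2.6446]
Step 20: x=[6.1045] v=[-2.6359]
Step 21: x=[5.9740] v=[-2.6092]
Step 22: x=[5.8458] v=[-2.5647]
Step 23: x=[5.7207] v=[-2.5028]
Step 24: x=[5.5995] v=[-2.4238]
Step 25: x=[5.4831] v=[-2.3283]
Step 26: x=[5.3723] v=[-2.2169]
Step 27: x=[5.2678] v=[-2.0904]
Step 28: x=[5.1703] v=[-1.9496]
Step 29: x=[5.0805] v=[-1.7956]
Step 30: x=[4.9990] v=[-1.6293]
Step 31: x=[4.9264] v=[-1.4519]
Step 32: x=[4.8632] v=[-1.2646]
Step 33: x=[4.8098] v=[-1.0687]
Step 34: x=[4.7665] v=[-0.8655]
Step 35: x=[4.7337] v=[-0.6564]
Step 36: x=[4.7116] v=[-0.4428]
Step 37: x=[4.7003] v=[-0.2262]
Step 38: x=[4.6999] v=[-0.0081]
Step 39: x=[4.7104] v=[0.2101]
First v>=0 after going negative at step 39, time=1.9500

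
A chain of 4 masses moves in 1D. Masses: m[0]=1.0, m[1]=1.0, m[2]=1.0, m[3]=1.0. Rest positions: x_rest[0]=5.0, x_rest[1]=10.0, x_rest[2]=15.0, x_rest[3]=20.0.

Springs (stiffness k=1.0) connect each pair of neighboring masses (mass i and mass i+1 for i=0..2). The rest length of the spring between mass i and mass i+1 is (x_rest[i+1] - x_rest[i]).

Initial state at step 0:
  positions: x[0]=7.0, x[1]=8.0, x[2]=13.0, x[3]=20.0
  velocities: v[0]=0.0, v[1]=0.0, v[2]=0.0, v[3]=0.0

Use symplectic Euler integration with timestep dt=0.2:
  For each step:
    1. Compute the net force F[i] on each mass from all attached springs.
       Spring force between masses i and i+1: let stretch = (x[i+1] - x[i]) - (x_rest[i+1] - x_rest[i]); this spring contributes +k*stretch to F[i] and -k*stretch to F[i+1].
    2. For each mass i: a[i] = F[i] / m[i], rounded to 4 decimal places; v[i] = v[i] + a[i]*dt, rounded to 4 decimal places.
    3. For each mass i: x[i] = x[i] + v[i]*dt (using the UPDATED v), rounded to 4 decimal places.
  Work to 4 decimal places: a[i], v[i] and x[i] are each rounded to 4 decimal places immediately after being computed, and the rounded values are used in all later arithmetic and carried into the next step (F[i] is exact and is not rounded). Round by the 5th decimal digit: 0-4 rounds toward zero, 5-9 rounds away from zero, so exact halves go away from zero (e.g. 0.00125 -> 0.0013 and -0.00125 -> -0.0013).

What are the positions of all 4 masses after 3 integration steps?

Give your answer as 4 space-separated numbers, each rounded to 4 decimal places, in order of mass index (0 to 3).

Step 0: x=[7.0000 8.0000 13.0000 20.0000] v=[0.0000 0.0000 0.0000 0.0000]
Step 1: x=[6.8400 8.1600 13.0800 19.9200] v=[-0.8000 0.8000 0.4000 -0.4000]
Step 2: x=[6.5328 8.4640 13.2368 19.7664] v=[-1.5360 1.5200 0.7840 -0.7680]
Step 3: x=[6.1028 8.8817 13.4639 19.5516] v=[-2.1498 2.0883 1.1354 -1.0739]

Answer: 6.1028 8.8817 13.4639 19.5516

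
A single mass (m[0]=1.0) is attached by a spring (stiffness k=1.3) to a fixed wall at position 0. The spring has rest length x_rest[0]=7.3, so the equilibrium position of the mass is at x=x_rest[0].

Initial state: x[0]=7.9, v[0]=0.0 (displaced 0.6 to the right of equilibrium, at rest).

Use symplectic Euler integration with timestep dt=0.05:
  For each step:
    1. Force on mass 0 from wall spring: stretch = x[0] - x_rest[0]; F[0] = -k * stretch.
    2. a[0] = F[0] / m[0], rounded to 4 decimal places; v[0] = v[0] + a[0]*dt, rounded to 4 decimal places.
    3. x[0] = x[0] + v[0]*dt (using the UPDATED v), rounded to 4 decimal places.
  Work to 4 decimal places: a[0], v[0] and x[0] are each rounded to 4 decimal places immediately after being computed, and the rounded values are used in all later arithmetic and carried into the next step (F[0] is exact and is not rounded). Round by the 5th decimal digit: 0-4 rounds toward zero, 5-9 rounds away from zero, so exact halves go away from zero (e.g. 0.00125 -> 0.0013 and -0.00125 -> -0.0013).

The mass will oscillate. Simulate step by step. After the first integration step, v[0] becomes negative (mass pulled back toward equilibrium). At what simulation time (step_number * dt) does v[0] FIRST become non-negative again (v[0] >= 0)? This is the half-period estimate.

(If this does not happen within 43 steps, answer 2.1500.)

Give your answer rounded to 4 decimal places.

Step 0: x=[7.9000] v=[0.0000]
Step 1: x=[7.8981] v=[-0.0390]
Step 2: x=[7.8942] v=[-0.0779]
Step 3: x=[7.8884] v=[-0.1165]
Step 4: x=[7.8807] v=[-0.1547]
Step 5: x=[7.8711] v=[-0.1924]
Step 6: x=[7.8596] v=[-0.2295]
Step 7: x=[7.8463] v=[-0.2659]
Step 8: x=[7.8312] v=[-0.3014]
Step 9: x=[7.8144] v=[-0.3359]
Step 10: x=[7.7959] v=[-0.3693]
Step 11: x=[7.7758] v=[-0.4015]
Step 12: x=[7.7542] v=[-0.4324]
Step 13: x=[7.7311] v=[-0.4619]
Step 14: x=[7.7066] v=[-0.4899]
Step 15: x=[7.6808] v=[-0.5163]
Step 16: x=[7.6537] v=[-0.5411]
Step 17: x=[7.6255] v=[-0.5641]
Step 18: x=[7.5962] v=[-0.5853]
Step 19: x=[7.5660] v=[-0.6046]
Step 20: x=[7.5349] v=[-0.6219]
Step 21: x=[7.5030] v=[-0.6372]
Step 22: x=[7.4705] v=[-0.6504]
Step 23: x=[7.4374] v=[-0.6615]
Step 24: x=[7.4039] v=[-0.6704]
Step 25: x=[7.3700] v=[-0.6772]
Step 26: x=[7.3359] v=[-0.6818]
Step 27: x=[7.3017] v=[-0.6841]
Step 28: x=[7.2675] v=[-0.6842]
Step 29: x=[7.2334] v=[-0.6821]
Step 30: x=[7.1995] v=[-0.6778]
Step 31: x=[7.1659] v=[-0.6713]
Step 32: x=[7.1328] v=[-0.6626]
Step 33: x=[7.1002] v=[-0.6517]
Step 34: x=[7.0683] v=[-0.6387]
Step 35: x=[7.0371] v=[-0.6236]
Step 36: x=[7.0068] v=[-0.6065]
Step 37: x=[6.9774] v=[-0.5874]
Step 38: x=[6.9491] v=[-0.5664]
Step 39: x=[6.9219] v=[-0.5436]
Step 40: x=[6.8960] v=[-0.5190]
Step 41: x=[6.8714] v=[-0.4927]
Step 42: x=[6.8482] v=[-0.4648]
Step 43: x=[6.8264] v=[-0.4354]
v[0] did not become non-negative within 43 steps; using fallback time=2.1500

Answer: 2.1500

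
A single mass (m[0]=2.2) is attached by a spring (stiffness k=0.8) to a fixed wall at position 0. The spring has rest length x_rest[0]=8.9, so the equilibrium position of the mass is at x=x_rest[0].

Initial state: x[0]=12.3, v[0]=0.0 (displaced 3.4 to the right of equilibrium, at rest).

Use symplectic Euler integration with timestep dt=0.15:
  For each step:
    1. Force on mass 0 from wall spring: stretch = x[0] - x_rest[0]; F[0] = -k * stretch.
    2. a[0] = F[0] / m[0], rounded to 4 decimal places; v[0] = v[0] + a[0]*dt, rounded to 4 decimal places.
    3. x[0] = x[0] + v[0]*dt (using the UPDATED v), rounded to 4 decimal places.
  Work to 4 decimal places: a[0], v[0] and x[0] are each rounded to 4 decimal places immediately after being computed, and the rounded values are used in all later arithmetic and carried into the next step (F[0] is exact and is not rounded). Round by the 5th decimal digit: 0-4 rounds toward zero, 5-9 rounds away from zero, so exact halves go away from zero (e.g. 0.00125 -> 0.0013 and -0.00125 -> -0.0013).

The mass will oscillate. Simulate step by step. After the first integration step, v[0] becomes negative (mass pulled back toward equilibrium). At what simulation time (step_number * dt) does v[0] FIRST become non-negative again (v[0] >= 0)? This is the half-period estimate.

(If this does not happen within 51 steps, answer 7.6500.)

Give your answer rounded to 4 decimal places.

Answer: 5.2500

Derivation:
Step 0: x=[12.3000] v=[0.0000]
Step 1: x=[12.2722] v=[-0.1855]
Step 2: x=[12.2168] v=[-0.3694]
Step 3: x=[12.1343] v=[-0.5503]
Step 4: x=[12.0253] v=[-0.7267]
Step 5: x=[11.8907] v=[-0.8972]
Step 6: x=[11.7317] v=[-1.0603]
Step 7: x=[11.5495] v=[-1.2148]
Step 8: x=[11.3456] v=[-1.3593]
Step 9: x=[11.1217] v=[-1.4927]
Step 10: x=[10.8796] v=[-1.6139]
Step 11: x=[10.6213] v=[-1.7219]
Step 12: x=[10.3489] v=[-1.8158]
Step 13: x=[10.0647] v=[-1.8948]
Step 14: x=[9.7710] v=[-1.9583]
Step 15: x=[9.4701] v=[-2.0058]
Step 16: x=[9.1646] v=[-2.0369]
Step 17: x=[8.8569] v=[-2.0513]
Step 18: x=[8.5496] v=[-2.0489]
Step 19: x=[8.2451] v=[-2.0298]
Step 20: x=[7.9460] v=[-1.9941]
Step 21: x=[7.6547] v=[-1.9421]
Step 22: x=[7.3736] v=[-1.8742]
Step 23: x=[7.1050] v=[-1.7909]
Step 24: x=[6.8511] v=[-1.6930]
Step 25: x=[6.6139] v=[-1.5812]
Step 26: x=[6.3954] v=[-1.4565]
Step 27: x=[6.1974] v=[-1.3199]
Step 28: x=[6.0215] v=[-1.1725]
Step 29: x=[5.8692] v=[-1.0155]
Step 30: x=[5.7417] v=[-0.8502]
Step 31: x=[5.6400] v=[-0.6779]
Step 32: x=[5.5650] v=[-0.5001]
Step 33: x=[5.5173] v=[-0.3182]
Step 34: x=[5.4972] v=[-0.1337]
Step 35: x=[5.5050] v=[0.0519]
First v>=0 after going negative at step 35, time=5.2500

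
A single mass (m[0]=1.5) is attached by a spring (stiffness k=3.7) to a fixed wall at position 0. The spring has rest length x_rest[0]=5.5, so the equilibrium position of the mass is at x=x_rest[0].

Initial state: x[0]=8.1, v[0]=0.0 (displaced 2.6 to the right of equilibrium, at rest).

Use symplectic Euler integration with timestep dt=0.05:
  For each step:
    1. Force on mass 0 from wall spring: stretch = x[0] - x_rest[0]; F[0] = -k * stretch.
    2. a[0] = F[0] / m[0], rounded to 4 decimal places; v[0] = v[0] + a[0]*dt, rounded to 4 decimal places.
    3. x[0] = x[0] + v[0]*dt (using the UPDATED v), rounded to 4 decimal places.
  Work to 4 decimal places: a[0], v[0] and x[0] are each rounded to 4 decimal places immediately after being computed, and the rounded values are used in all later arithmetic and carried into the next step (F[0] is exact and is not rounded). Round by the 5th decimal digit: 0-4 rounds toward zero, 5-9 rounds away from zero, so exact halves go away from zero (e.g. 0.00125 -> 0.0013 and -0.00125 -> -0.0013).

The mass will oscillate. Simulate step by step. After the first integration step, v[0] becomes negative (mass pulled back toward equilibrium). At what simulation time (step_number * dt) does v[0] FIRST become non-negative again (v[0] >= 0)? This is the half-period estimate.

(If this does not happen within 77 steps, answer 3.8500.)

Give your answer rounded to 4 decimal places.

Step 0: x=[8.1000] v=[0.0000]
Step 1: x=[8.0840] v=[-0.3207]
Step 2: x=[8.0520] v=[-0.6394]
Step 3: x=[8.0043] v=[-0.9541]
Step 4: x=[7.9412] v=[-1.2630]
Step 5: x=[7.8630] v=[-1.5641]
Step 6: x=[7.7702] v=[-1.8555]
Step 7: x=[7.6634] v=[-2.1355]
Step 8: x=[7.5433] v=[-2.4023]
Step 9: x=[7.4106] v=[-2.6543]
Step 10: x=[7.2661] v=[-2.8899]
Step 11: x=[7.1107] v=[-3.1077]
Step 12: x=[6.9454] v=[-3.3064]
Step 13: x=[6.7712] v=[-3.4847]
Step 14: x=[6.5891] v=[-3.6415]
Step 15: x=[6.4003] v=[-3.7758]
Step 16: x=[6.2060] v=[-3.8868]
Step 17: x=[6.0073] v=[-3.9739]
Step 18: x=[5.8055] v=[-4.0365]
Step 19: x=[5.6018] v=[-4.0742]
Step 20: x=[5.3975] v=[-4.0868]
Step 21: x=[5.1938] v=[-4.0742]
Step 22: x=[4.9920] v=[-4.0364]
Step 23: x=[4.7933] v=[-3.9737]
Step 24: x=[4.5990] v=[-3.8865]
Step 25: x=[4.4102] v=[-3.7754]
Step 26: x=[4.2282] v=[-3.6410]
Step 27: x=[4.0540] v=[-3.4841]
Step 28: x=[3.8887] v=[-3.3058]
Step 29: x=[3.7333] v=[-3.1071]
Step 30: x=[3.5888] v=[-2.8892]
Step 31: x=[3.4561] v=[-2.6535]
Step 32: x=[3.3360] v=[-2.4014]
Step 33: x=[3.2293] v=[-2.1345]
Step 34: x=[3.1366] v=[-1.8544]
Step 35: x=[3.0585] v=[-1.5629]
Step 36: x=[2.9954] v=[-1.2618]
Step 37: x=[2.9478] v=[-0.9529]
Step 38: x=[2.9159] v=[-0.6381]
Step 39: x=[2.8999] v=[-0.3194]
Step 40: x=[2.9000] v=[0.0013]
First v>=0 after going negative at step 40, time=2.0000

Answer: 2.0000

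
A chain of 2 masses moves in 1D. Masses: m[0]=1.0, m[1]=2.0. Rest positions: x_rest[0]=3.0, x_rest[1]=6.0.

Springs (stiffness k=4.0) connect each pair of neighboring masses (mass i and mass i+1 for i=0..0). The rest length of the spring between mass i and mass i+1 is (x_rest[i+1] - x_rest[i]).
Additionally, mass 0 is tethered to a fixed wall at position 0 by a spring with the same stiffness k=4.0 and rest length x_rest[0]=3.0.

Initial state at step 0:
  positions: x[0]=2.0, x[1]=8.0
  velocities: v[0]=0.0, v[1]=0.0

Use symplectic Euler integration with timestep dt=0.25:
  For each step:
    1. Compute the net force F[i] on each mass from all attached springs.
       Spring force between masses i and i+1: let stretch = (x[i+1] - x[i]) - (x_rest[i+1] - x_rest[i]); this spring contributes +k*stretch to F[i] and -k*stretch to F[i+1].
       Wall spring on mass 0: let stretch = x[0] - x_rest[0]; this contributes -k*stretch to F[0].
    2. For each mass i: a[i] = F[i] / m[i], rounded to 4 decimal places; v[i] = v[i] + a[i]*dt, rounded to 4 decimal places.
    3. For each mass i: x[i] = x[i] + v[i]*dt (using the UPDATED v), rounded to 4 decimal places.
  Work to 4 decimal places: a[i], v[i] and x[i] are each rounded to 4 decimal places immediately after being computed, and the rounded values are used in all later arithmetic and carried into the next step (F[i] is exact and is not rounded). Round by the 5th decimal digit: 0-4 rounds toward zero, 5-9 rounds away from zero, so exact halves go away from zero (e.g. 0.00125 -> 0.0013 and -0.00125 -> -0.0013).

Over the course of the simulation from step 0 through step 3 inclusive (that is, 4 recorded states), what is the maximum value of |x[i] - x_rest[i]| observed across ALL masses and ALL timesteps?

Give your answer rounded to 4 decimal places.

Step 0: x=[2.0000 8.0000] v=[0.0000 0.0000]
Step 1: x=[3.0000 7.6250] v=[4.0000 -1.5000]
Step 2: x=[4.4063 7.0469] v=[5.6250 -2.3125]
Step 3: x=[5.3711 6.5137] v=[3.8593 -2.1328]
Max displacement = 2.3711

Answer: 2.3711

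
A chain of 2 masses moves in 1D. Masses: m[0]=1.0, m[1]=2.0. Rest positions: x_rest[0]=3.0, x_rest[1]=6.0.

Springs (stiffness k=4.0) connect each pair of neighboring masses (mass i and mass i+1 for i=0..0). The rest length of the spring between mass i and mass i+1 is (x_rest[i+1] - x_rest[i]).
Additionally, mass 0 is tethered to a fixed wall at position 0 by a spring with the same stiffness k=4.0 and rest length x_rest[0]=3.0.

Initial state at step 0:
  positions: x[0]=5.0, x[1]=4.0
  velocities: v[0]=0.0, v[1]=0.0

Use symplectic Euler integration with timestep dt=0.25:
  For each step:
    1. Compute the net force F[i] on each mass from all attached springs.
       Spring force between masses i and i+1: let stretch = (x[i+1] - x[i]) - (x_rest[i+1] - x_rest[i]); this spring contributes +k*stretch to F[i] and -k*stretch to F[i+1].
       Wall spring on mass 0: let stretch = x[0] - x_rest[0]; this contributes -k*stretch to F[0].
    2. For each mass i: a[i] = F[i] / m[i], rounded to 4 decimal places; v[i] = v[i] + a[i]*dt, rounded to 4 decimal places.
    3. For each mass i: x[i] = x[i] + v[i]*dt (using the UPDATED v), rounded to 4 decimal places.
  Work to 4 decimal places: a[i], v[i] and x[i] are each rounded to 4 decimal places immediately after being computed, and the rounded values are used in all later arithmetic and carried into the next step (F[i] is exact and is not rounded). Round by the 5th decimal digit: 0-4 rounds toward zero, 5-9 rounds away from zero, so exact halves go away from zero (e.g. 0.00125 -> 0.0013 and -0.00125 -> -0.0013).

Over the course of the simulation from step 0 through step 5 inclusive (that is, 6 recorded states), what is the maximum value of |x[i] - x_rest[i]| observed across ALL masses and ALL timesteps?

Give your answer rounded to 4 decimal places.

Answer: 3.1250

Derivation:
Step 0: x=[5.0000 4.0000] v=[0.0000 0.0000]
Step 1: x=[3.5000 4.5000] v=[-6.0000 2.0000]
Step 2: x=[1.3750 5.2500] v=[-8.5000 3.0000]
Step 3: x=[-0.1250 5.8906] v=[-6.0000 2.5625]
Step 4: x=[-0.0899 6.1543] v=[0.1406 1.0547]
Step 5: x=[1.5288 6.0125] v=[6.4747 -0.5674]
Max displacement = 3.1250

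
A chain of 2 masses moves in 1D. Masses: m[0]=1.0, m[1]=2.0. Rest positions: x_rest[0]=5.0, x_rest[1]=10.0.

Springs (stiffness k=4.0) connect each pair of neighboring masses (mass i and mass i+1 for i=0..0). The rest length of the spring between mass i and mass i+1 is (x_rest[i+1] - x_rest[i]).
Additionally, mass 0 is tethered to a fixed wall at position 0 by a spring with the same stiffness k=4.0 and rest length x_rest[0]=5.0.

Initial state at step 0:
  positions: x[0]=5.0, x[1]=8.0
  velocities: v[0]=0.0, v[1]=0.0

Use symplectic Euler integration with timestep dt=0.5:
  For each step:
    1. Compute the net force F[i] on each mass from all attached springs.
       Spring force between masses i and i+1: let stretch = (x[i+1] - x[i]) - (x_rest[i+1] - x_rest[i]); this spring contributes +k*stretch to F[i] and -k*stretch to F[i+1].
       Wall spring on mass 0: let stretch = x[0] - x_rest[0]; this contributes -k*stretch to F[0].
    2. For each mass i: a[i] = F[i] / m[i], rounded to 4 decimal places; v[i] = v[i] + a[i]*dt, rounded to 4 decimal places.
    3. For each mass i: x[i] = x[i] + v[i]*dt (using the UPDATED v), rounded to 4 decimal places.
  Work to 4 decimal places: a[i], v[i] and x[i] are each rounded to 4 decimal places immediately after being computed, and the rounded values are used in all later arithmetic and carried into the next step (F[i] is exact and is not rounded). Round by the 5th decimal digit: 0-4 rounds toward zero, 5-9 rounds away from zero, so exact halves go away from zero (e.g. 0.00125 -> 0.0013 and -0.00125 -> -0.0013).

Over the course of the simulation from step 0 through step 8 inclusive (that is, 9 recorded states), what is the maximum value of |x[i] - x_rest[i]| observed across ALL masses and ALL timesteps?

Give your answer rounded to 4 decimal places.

Answer: 2.3438

Derivation:
Step 0: x=[5.0000 8.0000] v=[0.0000 0.0000]
Step 1: x=[3.0000 9.0000] v=[-4.0000 2.0000]
Step 2: x=[4.0000 9.5000] v=[2.0000 1.0000]
Step 3: x=[6.5000 9.7500] v=[5.0000 0.5000]
Step 4: x=[5.7500 10.8750] v=[-1.5000 2.2500]
Step 5: x=[4.3750 11.9375] v=[-2.7500 2.1250]
Step 6: x=[6.1875 11.7188] v=[3.6250 -0.4375]
Step 7: x=[7.3438 11.2344] v=[2.3126 -0.9688]
Step 8: x=[5.0469 11.3047] v=[-4.5938 0.1406]
Max displacement = 2.3438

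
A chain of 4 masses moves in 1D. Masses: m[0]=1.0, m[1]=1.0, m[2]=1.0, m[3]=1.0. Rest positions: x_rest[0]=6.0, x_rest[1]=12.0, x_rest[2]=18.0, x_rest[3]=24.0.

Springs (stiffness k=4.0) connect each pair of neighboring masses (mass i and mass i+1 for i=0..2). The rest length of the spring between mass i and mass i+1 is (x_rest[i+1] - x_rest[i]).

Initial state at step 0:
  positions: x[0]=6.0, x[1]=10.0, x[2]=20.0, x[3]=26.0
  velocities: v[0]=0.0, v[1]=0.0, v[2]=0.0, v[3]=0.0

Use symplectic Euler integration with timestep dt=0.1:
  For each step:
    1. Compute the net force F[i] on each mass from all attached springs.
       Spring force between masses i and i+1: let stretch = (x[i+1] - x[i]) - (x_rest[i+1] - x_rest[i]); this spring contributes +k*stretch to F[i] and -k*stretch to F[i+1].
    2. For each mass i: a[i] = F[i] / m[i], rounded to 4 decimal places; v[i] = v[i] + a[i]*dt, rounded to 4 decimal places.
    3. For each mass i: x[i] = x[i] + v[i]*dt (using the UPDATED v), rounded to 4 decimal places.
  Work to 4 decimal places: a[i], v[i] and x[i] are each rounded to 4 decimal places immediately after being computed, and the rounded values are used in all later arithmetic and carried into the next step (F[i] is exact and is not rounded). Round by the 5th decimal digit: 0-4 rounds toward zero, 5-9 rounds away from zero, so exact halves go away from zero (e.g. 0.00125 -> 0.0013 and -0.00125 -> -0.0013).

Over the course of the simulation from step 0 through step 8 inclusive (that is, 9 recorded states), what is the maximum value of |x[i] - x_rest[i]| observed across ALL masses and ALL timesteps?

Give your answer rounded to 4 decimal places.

Step 0: x=[6.0000 10.0000 20.0000 26.0000] v=[0.0000 0.0000 0.0000 0.0000]
Step 1: x=[5.9200 10.2400 19.8400 26.0000] v=[-0.8000 2.4000 -1.6000 0.0000]
Step 2: x=[5.7728 10.6912 19.5424 25.9936] v=[-1.4720 4.5120 -2.9760 -0.0640]
Step 3: x=[5.5823 11.2997 19.1488 25.9692] v=[-1.9046 6.0851 -3.9360 -0.2445]
Step 4: x=[5.3805 11.9935 18.7141 25.9119] v=[-2.0176 6.9378 -4.3475 -0.5727]
Step 5: x=[5.2033 12.6916 18.2984 25.8067] v=[-1.7724 6.9808 -4.1566 -1.0518]
Step 6: x=[5.0856 13.3144 17.9588 25.6412] v=[-1.1771 6.2282 -3.3960 -1.6551]
Step 7: x=[5.0570 13.7938 17.7407 25.4084] v=[-0.2856 4.7944 -2.1808 -2.3281]
Step 8: x=[5.1379 14.0816 17.6715 25.1089] v=[0.8091 2.8784 -0.6925 -2.9952]
Max displacement = 2.0816

Answer: 2.0816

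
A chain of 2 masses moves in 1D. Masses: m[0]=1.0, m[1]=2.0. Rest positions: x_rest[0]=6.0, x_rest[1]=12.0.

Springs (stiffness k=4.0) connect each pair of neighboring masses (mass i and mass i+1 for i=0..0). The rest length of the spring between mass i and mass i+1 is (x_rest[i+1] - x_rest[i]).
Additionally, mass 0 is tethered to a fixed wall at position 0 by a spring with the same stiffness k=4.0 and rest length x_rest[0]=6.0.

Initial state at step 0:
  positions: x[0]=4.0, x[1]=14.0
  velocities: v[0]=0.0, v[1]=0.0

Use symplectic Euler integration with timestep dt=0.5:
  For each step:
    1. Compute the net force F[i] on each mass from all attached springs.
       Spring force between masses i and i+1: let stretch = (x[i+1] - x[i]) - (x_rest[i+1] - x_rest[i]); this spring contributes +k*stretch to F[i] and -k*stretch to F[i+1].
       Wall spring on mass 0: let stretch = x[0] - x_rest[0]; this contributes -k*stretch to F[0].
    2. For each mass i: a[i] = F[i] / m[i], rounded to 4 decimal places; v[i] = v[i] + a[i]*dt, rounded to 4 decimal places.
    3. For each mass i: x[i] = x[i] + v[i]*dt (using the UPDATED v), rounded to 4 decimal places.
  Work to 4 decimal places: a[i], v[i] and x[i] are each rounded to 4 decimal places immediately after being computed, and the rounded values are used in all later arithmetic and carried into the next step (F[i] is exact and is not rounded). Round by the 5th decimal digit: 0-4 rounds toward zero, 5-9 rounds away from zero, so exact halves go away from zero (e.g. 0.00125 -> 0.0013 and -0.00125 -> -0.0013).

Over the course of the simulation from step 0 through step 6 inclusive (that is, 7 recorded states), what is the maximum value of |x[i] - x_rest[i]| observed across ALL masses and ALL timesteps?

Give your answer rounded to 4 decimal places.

Step 0: x=[4.0000 14.0000] v=[0.0000 0.0000]
Step 1: x=[10.0000 12.0000] v=[12.0000 -4.0000]
Step 2: x=[8.0000 12.0000] v=[-4.0000 0.0000]
Step 3: x=[2.0000 13.0000] v=[-12.0000 2.0000]
Step 4: x=[5.0000 11.5000] v=[6.0000 -3.0000]
Step 5: x=[9.5000 9.7500] v=[9.0000 -3.5000]
Step 6: x=[4.7500 10.8750] v=[-9.5000 2.2500]
Max displacement = 4.0000

Answer: 4.0000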